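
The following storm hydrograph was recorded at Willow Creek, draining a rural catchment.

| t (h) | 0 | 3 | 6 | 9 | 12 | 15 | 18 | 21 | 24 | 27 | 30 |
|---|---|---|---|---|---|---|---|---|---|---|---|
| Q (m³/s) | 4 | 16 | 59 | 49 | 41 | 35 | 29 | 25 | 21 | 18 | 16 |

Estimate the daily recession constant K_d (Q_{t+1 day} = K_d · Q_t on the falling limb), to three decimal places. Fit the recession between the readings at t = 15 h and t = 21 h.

K_d ≈ 0.260

Between t = 15 h and t = 21 h the flow falls from 35 to 25 m³/s over 2×3 h = 6 h.
Per-interval ratio K = (25/35)^(1/2) = 0.8452; K_d = K^(24/3) = 0.260.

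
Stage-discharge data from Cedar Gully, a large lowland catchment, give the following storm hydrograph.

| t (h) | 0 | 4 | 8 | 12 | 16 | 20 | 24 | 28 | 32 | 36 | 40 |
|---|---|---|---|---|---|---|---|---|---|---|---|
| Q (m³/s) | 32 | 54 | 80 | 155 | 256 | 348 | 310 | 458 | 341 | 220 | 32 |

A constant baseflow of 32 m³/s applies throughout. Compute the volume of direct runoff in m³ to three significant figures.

Direct-runoff ordinates (Q − Q_b): 0.0, 22.0, 48.0, 123.0, 224.0, 316.0, 278.0, 426.0, 309.0, 188.0, 0.0 m³/s.
ΣQ_DR = 1934 m³/s.
With Δt = 4 h = 14400 s, V = ΣQ_DR · Δt = 1934 × 14400 = 2.78 × 10^7 m³.

V ≈ 2.78 × 10^7 m³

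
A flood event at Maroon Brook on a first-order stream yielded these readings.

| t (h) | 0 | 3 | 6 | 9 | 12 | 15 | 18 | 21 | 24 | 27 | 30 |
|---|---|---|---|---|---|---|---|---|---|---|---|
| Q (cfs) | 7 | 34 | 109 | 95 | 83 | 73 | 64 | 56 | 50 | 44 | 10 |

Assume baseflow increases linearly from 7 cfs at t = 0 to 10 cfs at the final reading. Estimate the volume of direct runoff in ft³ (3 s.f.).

Direct-runoff ordinates (Q − Q_b): 0.00, 26.70, 101.40, 87.10, 74.80, 64.50, 55.20, 46.90, 40.60, 34.30, 0.00 cfs.
ΣQ_DR = 531.5 cfs.
With Δt = 3 h = 10800 s, V = ΣQ_DR · Δt = 531.5 × 10800 = 5.74 × 10^6 ft³.

V ≈ 5.74 × 10^6 ft³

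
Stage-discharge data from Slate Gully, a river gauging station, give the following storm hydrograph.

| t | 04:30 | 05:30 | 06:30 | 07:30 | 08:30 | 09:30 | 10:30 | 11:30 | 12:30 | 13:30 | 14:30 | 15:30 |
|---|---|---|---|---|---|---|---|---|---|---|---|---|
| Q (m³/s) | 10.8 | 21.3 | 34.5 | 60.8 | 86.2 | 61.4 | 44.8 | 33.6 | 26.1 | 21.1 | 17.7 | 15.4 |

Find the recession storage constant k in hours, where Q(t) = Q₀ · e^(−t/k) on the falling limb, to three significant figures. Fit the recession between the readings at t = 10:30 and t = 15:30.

On the falling limb, Q drops from 44.8 to 15.4 m³/s between t = 10:30 and t = 15:30 (Δt = 5 h).
k = −Δt / ln(Q₂/Q₁) = −5 / ln(15.4/44.8) = 4.68 h.

k ≈ 4.68 h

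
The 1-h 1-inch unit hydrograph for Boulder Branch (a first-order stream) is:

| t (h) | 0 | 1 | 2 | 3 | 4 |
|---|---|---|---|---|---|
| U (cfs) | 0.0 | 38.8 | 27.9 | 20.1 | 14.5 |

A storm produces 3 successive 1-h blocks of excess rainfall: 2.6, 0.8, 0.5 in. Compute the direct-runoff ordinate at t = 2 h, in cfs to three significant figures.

By discrete convolution, Q_j = Σ (P_i / 1 in) · U_{j−i}.
At t = 2 h (j=2): Q = (2.6/1)·27.9 + (0.8/1)·38.8 + (0.5/1)·0.0 = 104 cfs.

Q ≈ 104 cfs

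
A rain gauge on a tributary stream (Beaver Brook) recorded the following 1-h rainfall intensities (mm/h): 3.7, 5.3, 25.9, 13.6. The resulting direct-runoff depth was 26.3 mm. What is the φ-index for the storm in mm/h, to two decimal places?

Only the 2 blocks with intensity above φ contribute runoff: 25.9, 13.6 mm/h.
Σ(I−φ)·Δt = d  ⇒  (25.9+13.6 − 2φ)·1 = 26.3
φ = (39.50 − 26.3/1) / 2 = 6.60 mm/h.

φ ≈ 6.60 mm/h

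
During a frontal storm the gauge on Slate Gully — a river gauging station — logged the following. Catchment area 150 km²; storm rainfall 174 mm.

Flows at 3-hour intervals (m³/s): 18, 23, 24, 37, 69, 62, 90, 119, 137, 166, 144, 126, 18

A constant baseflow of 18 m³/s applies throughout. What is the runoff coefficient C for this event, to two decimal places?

C ≈ 0.33

ΣQ_DR = 799.0 m³/s; V = ΣQ_DR·Δt = 8.629 × 10^6 m³.
Runoff depth d = V / A = 57.53 mm.
C = d / P = 57.53 / 174 = 0.33.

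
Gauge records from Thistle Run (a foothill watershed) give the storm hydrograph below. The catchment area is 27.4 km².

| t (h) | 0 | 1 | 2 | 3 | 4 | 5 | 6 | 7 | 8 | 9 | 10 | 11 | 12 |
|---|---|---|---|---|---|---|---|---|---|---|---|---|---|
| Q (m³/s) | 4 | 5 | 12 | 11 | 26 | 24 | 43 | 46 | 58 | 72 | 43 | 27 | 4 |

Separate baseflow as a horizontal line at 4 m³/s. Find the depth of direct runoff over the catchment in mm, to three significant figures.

Direct runoff: 0.0, 1.0, 8.0, 7.0, 22.0, 20.0, 39.0, 42.0, 54.0, 68.0, 39.0, 23.0, 0.0 m³/s; ΣQ_DR = 323.0 m³/s.
V = ΣQ_DR · Δt = 323.0 × 3600 s = 1.163 × 10^6 m³.
Over A = 27.4 km², depth = V / A = 42.4 mm.

d ≈ 42.4 mm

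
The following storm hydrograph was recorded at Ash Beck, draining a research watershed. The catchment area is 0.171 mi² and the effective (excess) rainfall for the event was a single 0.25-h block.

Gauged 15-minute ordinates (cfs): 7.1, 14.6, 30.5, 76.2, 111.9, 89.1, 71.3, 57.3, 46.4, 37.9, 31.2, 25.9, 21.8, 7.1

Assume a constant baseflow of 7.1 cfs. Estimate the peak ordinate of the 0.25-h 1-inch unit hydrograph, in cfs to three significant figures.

U_p ≈ 87.5 cfs

Direct runoff: 0.0, 7.5, 23.4, 69.1, 104.8, 82.0, 64.2, 50.2, 39.3, 30.8, 24.1, 18.8, 14.7, 0.0 cfs; ΣQ_DR = 528.9 cfs, peak = 104.8 cfs.
Runoff depth d = ΣQ_DR·Δt / A = 528.9 × 900 / (0.171 mi²) = 1.198 in.
The 1-inch UH is the DRH scaled by (1 in)/d, so U_p = 104.8 × 1/1.198 = 87.5 cfs.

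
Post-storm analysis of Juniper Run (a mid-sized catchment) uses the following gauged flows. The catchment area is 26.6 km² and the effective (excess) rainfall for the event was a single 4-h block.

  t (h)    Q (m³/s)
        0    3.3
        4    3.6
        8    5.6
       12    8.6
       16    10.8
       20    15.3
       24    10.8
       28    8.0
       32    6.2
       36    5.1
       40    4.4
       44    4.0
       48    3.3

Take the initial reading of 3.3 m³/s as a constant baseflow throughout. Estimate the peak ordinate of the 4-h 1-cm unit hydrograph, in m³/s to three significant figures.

U_p ≈ 4.81 m³/s

Direct runoff: 0.0, 0.3, 2.3, 5.3, 7.5, 12.0, 7.5, 4.7, 2.9, 1.8, 1.1, 0.7, 0.0 m³/s; ΣQ_DR = 46.10 m³/s, peak = 12.0 m³/s.
Runoff depth d = ΣQ_DR·Δt / A = 46.10 × 14400 / (26.6 km²) = 24.96 mm.
The 1-cm UH is the DRH scaled by (10 mm)/d, so U_p = 12.0 × 10/24.96 = 4.81 m³/s.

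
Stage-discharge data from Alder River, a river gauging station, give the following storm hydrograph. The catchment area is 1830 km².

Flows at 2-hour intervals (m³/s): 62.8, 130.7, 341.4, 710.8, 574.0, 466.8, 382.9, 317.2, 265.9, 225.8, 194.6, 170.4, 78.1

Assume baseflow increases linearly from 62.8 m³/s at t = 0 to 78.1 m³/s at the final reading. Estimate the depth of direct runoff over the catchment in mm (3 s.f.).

Direct runoff: 0.00, 66.62, 276.05, 644.17, 506.10, 397.62, 312.45, 245.47, 192.90, 151.53, 119.05, 93.58, 0.00 m³/s; ΣQ_DR = 3006 m³/s.
V = ΣQ_DR · Δt = 3006 × 7200 s = 2.164 × 10^7 m³.
Over A = 1830 km², depth = V / A = 11.8 mm.

d ≈ 11.8 mm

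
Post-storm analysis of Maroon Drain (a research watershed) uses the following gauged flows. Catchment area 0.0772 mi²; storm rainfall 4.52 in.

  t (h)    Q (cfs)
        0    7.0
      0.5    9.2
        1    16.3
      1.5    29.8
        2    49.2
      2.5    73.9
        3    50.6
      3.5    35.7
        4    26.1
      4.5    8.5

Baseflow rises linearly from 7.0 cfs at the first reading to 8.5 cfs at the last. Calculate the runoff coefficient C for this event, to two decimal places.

C ≈ 0.51

ΣQ_DR = 228.8 cfs; V = ΣQ_DR·Δt = 4.118 × 10^5 ft³.
Runoff depth d = V / A = 2.296 in.
C = d / P = 2.296 / 4.52 = 0.51.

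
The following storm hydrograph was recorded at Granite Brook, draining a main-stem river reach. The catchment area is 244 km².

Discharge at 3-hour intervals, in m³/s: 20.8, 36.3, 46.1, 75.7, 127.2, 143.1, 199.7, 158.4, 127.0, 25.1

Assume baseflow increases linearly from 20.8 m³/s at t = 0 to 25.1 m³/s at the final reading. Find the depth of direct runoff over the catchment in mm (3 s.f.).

d ≈ 32.3 mm

Direct runoff: 0.00, 15.02, 24.34, 53.47, 104.49, 119.91, 176.03, 134.26, 102.38, 0.00 m³/s; ΣQ_DR = 729.9 m³/s.
V = ΣQ_DR · Δt = 729.9 × 10800 s = 7.883 × 10^6 m³.
Over A = 244 km², depth = V / A = 32.3 mm.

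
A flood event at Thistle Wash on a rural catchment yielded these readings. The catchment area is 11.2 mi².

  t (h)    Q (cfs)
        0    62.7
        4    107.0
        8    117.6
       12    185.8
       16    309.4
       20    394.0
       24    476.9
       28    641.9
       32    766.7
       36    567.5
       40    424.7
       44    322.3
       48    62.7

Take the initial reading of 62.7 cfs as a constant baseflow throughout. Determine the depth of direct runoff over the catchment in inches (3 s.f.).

d ≈ 2.01 in

Direct runoff: 0.0, 44.3, 54.9, 123.1, 246.7, 331.3, 414.2, 579.2, 704.0, 504.8, 362.0, 259.6, 0.0 cfs; ΣQ_DR = 3624 cfs.
V = ΣQ_DR · Δt = 3624 × 14400 s = 5.219 × 10^7 ft³.
Over A = 11.2 mi², depth = V / A = 2.01 in.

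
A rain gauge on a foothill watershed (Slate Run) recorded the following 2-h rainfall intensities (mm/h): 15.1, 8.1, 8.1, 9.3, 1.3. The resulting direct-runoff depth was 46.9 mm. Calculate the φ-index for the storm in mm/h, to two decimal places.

φ ≈ 4.29 mm/h

Only the 4 blocks with intensity above φ contribute runoff: 15.1, 8.1, 8.1, 9.3 mm/h.
Σ(I−φ)·Δt = d  ⇒  (15.1+8.1+8.1+9.3 − 4φ)·2 = 46.9
φ = (40.60 − 46.9/2) / 4 = 4.29 mm/h.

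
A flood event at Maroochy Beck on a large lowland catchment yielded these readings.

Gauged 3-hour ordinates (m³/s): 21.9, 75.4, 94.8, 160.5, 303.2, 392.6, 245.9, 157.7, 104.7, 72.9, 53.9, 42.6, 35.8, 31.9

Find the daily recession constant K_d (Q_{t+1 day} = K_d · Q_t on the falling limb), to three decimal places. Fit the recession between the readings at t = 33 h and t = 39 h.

K_d ≈ 0.314

Between t = 33 h and t = 39 h the flow falls from 42.6 to 31.9 m³/s over 2×3 h = 6 h.
Per-interval ratio K = (31.9/42.6)^(1/2) = 0.8653; K_d = K^(24/3) = 0.314.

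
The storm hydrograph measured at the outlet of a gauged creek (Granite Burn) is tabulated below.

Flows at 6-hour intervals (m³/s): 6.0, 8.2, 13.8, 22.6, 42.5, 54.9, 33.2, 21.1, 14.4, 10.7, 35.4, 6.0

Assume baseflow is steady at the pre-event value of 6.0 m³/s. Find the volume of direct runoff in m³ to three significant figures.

V ≈ 4.25 × 10^6 m³

Direct-runoff ordinates (Q − Q_b): 0.0, 2.2, 7.8, 16.6, 36.5, 48.9, 27.2, 15.1, 8.4, 4.7, 29.4, 0.0 m³/s.
ΣQ_DR = 196.8 m³/s.
With Δt = 6 h = 21600 s, V = ΣQ_DR · Δt = 196.8 × 21600 = 4.25 × 10^6 m³.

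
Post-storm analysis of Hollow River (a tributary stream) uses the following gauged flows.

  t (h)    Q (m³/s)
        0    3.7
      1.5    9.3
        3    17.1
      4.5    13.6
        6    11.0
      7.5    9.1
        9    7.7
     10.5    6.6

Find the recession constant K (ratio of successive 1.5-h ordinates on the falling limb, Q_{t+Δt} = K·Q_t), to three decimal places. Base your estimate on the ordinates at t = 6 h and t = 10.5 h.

Using the recession-limb readings at t = 6 h and t = 10.5 h: Q falls from 11.0 to 6.6 m³/s over 3 intervals.
K = (Q₂/Q₁)^(1/3) = (6.6/11.0)^(1/3) = 0.843.

K ≈ 0.843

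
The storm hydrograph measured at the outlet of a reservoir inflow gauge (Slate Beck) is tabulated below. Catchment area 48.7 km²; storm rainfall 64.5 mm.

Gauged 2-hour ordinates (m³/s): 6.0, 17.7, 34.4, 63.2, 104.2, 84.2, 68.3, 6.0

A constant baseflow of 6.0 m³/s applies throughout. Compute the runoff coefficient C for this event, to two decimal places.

ΣQ_DR = 336.0 m³/s; V = ΣQ_DR·Δt = 2.419 × 10^6 m³.
Runoff depth d = V / A = 49.68 mm.
C = d / P = 49.68 / 64.5 = 0.77.

C ≈ 0.77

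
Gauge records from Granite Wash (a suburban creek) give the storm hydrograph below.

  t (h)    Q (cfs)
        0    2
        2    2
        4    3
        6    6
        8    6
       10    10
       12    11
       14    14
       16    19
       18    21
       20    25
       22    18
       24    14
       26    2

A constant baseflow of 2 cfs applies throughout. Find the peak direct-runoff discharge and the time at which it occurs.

Q_p = 23.0 cfs at t = 20 h

Subtracting baseflow gives direct-runoff ordinates: 0.0, 0.0, 1.0, 4.0, 4.0, 8.0, 9.0, 12.0, 17.0, 19.0, 23.0, 16.0, 12.0, 0.0 cfs.
The maximum is 23.0 cfs, occurring at the reading for t = 20 h.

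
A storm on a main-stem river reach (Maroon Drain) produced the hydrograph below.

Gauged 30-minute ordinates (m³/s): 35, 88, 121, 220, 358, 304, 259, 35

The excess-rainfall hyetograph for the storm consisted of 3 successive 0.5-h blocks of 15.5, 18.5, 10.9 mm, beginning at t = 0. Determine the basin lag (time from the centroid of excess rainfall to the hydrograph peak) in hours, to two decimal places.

Centroid of excess rainfall: t_c = Σ P_i·t̄_i / ΣP_i = 0.6988 h (block centres at 0.25, 0.75, 1.25 h).
Hydrograph peak occurs at t = 2 h, so basin lag t_L = 2 − 0.6988 = 1.30 h.

t_L ≈ 1.30 h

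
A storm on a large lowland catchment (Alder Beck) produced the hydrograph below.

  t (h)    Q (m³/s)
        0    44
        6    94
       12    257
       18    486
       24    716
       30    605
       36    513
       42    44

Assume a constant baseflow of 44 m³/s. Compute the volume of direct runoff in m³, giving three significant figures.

Direct-runoff ordinates (Q − Q_b): 0.0, 50.0, 213.0, 442.0, 672.0, 561.0, 469.0, 0.0 m³/s.
ΣQ_DR = 2407 m³/s.
With Δt = 6 h = 21600 s, V = ΣQ_DR · Δt = 2407 × 21600 = 5.20 × 10^7 m³.

V ≈ 5.20 × 10^7 m³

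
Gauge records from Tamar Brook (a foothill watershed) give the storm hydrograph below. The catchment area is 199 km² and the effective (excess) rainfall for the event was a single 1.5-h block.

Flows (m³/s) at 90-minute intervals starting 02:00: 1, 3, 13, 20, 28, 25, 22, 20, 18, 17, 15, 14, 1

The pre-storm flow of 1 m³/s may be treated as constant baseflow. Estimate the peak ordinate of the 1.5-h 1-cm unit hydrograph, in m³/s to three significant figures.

Direct runoff: 0.0, 2.0, 12.0, 19.0, 27.0, 24.0, 21.0, 19.0, 17.0, 16.0, 14.0, 13.0, 0.0 m³/s; ΣQ_DR = 184.0 m³/s, peak = 27.0 m³/s.
Runoff depth d = ΣQ_DR·Δt / A = 184.0 × 5400 / (199 km²) = 4.993 mm.
The 1-cm UH is the DRH scaled by (10 mm)/d, so U_p = 27.0 × 10/4.993 = 54.1 m³/s.

U_p ≈ 54.1 m³/s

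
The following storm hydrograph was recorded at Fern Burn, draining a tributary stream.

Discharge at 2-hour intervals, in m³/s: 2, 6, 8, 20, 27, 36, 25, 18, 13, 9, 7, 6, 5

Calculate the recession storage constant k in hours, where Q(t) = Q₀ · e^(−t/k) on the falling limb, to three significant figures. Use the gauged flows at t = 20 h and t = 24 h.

On the falling limb, Q drops from 7 to 5 m³/s between t = 20 h and t = 24 h (Δt = 4 h).
k = −Δt / ln(Q₂/Q₁) = −4 / ln(5/7) = 11.9 h.

k ≈ 11.9 h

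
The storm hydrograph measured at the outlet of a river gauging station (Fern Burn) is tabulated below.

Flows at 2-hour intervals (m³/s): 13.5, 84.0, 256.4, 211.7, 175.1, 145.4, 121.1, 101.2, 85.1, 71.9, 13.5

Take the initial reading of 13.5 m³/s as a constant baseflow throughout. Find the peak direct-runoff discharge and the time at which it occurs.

Q_p = 242.9 m³/s at t = 4 h

Subtracting baseflow gives direct-runoff ordinates: 0.0, 70.5, 242.9, 198.2, 161.6, 131.9, 107.6, 87.7, 71.6, 58.4, 0.0 m³/s.
The maximum is 242.9 m³/s, occurring at the reading for t = 4 h.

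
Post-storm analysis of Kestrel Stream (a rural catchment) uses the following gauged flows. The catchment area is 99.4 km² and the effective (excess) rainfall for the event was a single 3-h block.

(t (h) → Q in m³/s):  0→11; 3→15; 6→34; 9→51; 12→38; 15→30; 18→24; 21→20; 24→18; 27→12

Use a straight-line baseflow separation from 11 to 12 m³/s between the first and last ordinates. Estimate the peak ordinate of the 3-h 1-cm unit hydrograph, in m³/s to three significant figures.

Direct runoff: 0.00, 3.89, 22.78, 39.67, 26.56, 18.44, 12.33, 8.22, 6.11, 0.00 m³/s; ΣQ_DR = 138.0 m³/s, peak = 39.67 m³/s.
Runoff depth d = ΣQ_DR·Δt / A = 138.0 × 10800 / (99.4 km²) = 14.99 mm.
The 1-cm UH is the DRH scaled by (10 mm)/d, so U_p = 39.67 × 10/14.99 = 26.5 m³/s.

U_p ≈ 26.5 m³/s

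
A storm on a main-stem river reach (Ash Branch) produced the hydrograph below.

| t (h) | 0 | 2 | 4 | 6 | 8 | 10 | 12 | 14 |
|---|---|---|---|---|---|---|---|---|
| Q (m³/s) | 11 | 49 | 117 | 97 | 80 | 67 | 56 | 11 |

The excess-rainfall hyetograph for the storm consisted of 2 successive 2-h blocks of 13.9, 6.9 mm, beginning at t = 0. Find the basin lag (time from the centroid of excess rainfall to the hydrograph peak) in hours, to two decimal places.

Centroid of excess rainfall: t_c = Σ P_i·t̄_i / ΣP_i = 1.6635 h (block centres at 1, 3 h).
Hydrograph peak occurs at t = 4 h, so basin lag t_L = 4 − 1.6635 = 2.34 h.

t_L ≈ 2.34 h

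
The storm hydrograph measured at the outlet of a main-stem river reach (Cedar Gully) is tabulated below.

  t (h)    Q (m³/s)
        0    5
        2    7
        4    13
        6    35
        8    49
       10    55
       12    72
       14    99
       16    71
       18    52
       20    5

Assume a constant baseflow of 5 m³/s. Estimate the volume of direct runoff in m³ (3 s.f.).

Direct-runoff ordinates (Q − Q_b): 0.0, 2.0, 8.0, 30.0, 44.0, 50.0, 67.0, 94.0, 66.0, 47.0, 0.0 m³/s.
ΣQ_DR = 408.0 m³/s.
With Δt = 2 h = 7200 s, V = ΣQ_DR · Δt = 408.0 × 7200 = 2.94 × 10^6 m³.

V ≈ 2.94 × 10^6 m³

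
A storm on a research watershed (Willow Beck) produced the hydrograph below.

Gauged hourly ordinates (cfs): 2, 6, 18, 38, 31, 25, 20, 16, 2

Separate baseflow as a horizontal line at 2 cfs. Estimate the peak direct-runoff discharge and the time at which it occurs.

Subtracting baseflow gives direct-runoff ordinates: 0.0, 4.0, 16.0, 36.0, 29.0, 23.0, 18.0, 14.0, 0.0 cfs.
The maximum is 36.0 cfs, occurring at the reading for t = 3 h.

Q_p = 36.0 cfs at t = 3 h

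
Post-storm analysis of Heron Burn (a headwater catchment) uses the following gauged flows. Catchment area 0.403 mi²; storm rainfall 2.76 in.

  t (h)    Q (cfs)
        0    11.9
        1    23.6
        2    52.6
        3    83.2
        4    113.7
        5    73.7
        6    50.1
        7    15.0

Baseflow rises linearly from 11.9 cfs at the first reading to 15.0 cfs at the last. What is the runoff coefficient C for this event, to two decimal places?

ΣQ_DR = 316.2 cfs; V = ΣQ_DR·Δt = 1.138 × 10^6 ft³.
Runoff depth d = V / A = 1.216 in.
C = d / P = 1.216 / 2.76 = 0.44.

C ≈ 0.44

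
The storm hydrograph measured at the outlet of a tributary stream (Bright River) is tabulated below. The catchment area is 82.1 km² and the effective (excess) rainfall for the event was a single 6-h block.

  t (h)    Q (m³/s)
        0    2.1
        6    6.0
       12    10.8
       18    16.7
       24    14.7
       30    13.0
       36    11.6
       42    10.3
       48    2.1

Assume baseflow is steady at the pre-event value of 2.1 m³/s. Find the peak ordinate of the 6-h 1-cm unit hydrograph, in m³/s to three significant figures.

Direct runoff: 0.0, 3.9, 8.7, 14.6, 12.6, 10.9, 9.5, 8.2, 0.0 m³/s; ΣQ_DR = 68.40 m³/s, peak = 14.6 m³/s.
Runoff depth d = ΣQ_DR·Δt / A = 68.40 × 21600 / (82.1 km²) = 18.00 mm.
The 1-cm UH is the DRH scaled by (10 mm)/d, so U_p = 14.6 × 10/18.00 = 8.11 m³/s.

U_p ≈ 8.11 m³/s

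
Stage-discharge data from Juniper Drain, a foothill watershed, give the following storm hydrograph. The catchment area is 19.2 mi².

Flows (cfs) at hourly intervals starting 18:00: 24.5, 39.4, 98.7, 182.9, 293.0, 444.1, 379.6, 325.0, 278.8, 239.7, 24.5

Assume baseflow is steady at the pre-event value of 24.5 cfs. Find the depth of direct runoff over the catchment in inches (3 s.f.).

Direct runoff: 0.0, 14.9, 74.2, 158.4, 268.5, 419.6, 355.1, 300.5, 254.3, 215.2, 0.0 cfs; ΣQ_DR = 2061 cfs.
V = ΣQ_DR · Δt = 2061 × 3600 s = 7.419 × 10^6 ft³.
Over A = 19.2 mi², depth = V / A = 0.166 in.

d ≈ 0.166 in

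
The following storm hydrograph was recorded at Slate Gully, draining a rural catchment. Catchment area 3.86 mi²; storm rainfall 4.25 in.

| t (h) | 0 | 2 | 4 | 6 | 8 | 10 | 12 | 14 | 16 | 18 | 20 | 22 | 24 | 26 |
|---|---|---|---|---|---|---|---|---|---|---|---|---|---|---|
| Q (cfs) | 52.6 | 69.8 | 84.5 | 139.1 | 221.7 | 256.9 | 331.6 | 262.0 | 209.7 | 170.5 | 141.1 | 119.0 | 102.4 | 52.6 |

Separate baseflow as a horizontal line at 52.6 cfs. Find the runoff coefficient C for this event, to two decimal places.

C ≈ 0.28

ΣQ_DR = 1477 cfs; V = ΣQ_DR·Δt = 1.064 × 10^7 ft³.
Runoff depth d = V / A = 1.186 in.
C = d / P = 1.186 / 4.25 = 0.28.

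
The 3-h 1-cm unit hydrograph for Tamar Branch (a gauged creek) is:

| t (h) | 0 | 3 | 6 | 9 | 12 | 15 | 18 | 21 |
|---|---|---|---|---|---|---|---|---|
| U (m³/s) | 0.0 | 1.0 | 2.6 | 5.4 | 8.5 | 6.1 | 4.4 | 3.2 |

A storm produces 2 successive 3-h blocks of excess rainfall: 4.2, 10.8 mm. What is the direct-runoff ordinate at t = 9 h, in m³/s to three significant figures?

Q ≈ 5.08 m³/s

By discrete convolution, Q_j = Σ (P_i / 10 mm) · U_{j−i}.
At t = 9 h (j=3): Q = (4.2/10)·5.4 + (10.8/10)·2.6 = 5.08 m³/s.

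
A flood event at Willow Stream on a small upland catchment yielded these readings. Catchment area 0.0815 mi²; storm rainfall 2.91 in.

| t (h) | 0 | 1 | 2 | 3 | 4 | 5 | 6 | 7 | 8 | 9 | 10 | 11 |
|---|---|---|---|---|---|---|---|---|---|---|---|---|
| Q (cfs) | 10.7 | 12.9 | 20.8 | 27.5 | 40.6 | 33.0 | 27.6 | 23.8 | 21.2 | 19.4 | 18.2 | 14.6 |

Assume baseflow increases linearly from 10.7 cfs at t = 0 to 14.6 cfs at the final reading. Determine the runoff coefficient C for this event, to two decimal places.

ΣQ_DR = 118.5 cfs; V = ΣQ_DR·Δt = 4.266 × 10^5 ft³.
Runoff depth d = V / A = 2.253 in.
C = d / P = 2.253 / 2.91 = 0.77.

C ≈ 0.77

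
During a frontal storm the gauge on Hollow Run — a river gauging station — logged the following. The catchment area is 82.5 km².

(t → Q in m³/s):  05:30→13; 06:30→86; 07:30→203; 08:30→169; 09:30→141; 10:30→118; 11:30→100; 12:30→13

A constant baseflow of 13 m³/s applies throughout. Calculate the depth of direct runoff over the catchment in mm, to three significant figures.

Direct runoff: 0.0, 73.0, 190.0, 156.0, 128.0, 105.0, 87.0, 0.0 m³/s; ΣQ_DR = 739.0 m³/s.
V = ΣQ_DR · Δt = 739.0 × 3600 s = 2.660 × 10^6 m³.
Over A = 82.5 km², depth = V / A = 32.2 mm.

d ≈ 32.2 mm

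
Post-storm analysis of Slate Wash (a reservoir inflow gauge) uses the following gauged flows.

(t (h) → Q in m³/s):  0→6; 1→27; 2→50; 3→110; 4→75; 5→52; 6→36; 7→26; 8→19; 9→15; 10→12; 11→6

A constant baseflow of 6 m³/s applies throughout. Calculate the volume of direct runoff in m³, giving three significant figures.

V ≈ 1.30 × 10^6 m³

Direct-runoff ordinates (Q − Q_b): 0.0, 21.0, 44.0, 104.0, 69.0, 46.0, 30.0, 20.0, 13.0, 9.0, 6.0, 0.0 m³/s.
ΣQ_DR = 362.0 m³/s.
With Δt = 1 h = 3600 s, V = ΣQ_DR · Δt = 362.0 × 3600 = 1.30 × 10^6 m³.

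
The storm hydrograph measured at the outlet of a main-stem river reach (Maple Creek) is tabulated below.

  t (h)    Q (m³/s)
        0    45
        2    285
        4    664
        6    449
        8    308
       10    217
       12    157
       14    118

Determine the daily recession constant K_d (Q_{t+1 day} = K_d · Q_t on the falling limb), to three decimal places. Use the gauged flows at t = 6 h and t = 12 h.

Between t = 6 h and t = 12 h the flow falls from 449 to 157 m³/s over 3×2 h = 6 h.
Per-interval ratio K = (157/449)^(1/3) = 0.7045; K_d = K^(24/2) = 0.015.

K_d ≈ 0.015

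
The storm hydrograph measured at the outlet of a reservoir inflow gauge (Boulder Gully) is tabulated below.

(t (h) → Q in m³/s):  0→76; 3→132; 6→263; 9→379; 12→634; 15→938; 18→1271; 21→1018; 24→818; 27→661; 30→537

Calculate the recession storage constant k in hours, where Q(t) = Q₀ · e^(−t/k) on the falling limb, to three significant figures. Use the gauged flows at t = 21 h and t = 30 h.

On the falling limb, Q drops from 1018 to 537 m³/s between t = 21 h and t = 30 h (Δt = 9 h).
k = −Δt / ln(Q₂/Q₁) = −9 / ln(537/1018) = 14.1 h.

k ≈ 14.1 h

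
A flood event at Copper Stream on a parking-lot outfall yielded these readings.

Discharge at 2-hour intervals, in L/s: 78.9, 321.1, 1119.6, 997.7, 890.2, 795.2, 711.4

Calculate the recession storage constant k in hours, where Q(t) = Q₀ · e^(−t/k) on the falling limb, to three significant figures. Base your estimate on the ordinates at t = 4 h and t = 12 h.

k ≈ 17.6 h

On the falling limb, Q drops from 1119.6 to 711.4 L/s between t = 4 h and t = 12 h (Δt = 8 h).
k = −Δt / ln(Q₂/Q₁) = −8 / ln(711.4/1119.6) = 17.6 h.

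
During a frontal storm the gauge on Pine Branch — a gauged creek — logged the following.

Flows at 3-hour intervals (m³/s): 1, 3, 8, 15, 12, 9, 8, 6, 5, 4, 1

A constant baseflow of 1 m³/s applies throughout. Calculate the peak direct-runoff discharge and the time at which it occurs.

Subtracting baseflow gives direct-runoff ordinates: 0.0, 2.0, 7.0, 14.0, 11.0, 8.0, 7.0, 5.0, 4.0, 3.0, 0.0 m³/s.
The maximum is 14.0 m³/s, occurring at the reading for t = 9 h.

Q_p = 14.0 m³/s at t = 9 h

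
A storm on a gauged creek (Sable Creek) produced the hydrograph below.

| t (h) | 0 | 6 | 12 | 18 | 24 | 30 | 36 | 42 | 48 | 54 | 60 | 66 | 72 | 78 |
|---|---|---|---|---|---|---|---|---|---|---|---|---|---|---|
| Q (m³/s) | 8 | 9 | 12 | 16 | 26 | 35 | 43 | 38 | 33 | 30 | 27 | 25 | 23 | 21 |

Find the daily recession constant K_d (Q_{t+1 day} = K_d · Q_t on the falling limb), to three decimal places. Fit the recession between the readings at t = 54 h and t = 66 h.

K_d ≈ 0.694

Between t = 54 h and t = 66 h the flow falls from 30 to 25 m³/s over 2×6 h = 12 h.
Per-interval ratio K = (25/30)^(1/2) = 0.9129; K_d = K^(24/6) = 0.694.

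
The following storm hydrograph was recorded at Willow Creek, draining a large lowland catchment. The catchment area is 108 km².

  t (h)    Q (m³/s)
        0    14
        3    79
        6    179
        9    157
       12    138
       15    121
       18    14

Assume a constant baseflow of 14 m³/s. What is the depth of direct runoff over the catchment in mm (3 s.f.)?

d ≈ 60.4 mm

Direct runoff: 0.0, 65.0, 165.0, 143.0, 124.0, 107.0, 0.0 m³/s; ΣQ_DR = 604.0 m³/s.
V = ΣQ_DR · Δt = 604.0 × 10800 s = 6.523 × 10^6 m³.
Over A = 108 km², depth = V / A = 60.4 mm.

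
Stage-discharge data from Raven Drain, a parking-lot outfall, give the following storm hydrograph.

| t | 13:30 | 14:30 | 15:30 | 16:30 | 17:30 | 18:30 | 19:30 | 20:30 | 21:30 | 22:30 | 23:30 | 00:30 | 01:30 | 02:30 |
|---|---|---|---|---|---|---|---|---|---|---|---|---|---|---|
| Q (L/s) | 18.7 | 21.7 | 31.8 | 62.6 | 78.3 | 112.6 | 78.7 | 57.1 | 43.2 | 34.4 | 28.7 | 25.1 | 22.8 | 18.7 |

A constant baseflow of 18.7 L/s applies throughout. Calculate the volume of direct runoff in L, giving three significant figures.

V ≈ 1.34 × 10^6 L

Direct-runoff ordinates (Q − Q_b): 0.0, 3.0, 13.1, 43.9, 59.6, 93.9, 60.0, 38.4, 24.5, 15.7, 10.0, 6.4, 4.1, 0.0 L/s.
ΣQ_DR = 372.6 L/s.
With Δt = 1 h = 3600 s, V = ΣQ_DR · Δt = 372.6 × 3600 = 1.34 × 10^6 L.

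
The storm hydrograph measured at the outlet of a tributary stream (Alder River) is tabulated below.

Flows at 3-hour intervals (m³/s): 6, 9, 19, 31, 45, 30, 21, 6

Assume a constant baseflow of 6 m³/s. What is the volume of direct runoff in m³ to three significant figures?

V ≈ 1.29 × 10^6 m³

Direct-runoff ordinates (Q − Q_b): 0.0, 3.0, 13.0, 25.0, 39.0, 24.0, 15.0, 0.0 m³/s.
ΣQ_DR = 119.0 m³/s.
With Δt = 3 h = 10800 s, V = ΣQ_DR · Δt = 119.0 × 10800 = 1.29 × 10^6 m³.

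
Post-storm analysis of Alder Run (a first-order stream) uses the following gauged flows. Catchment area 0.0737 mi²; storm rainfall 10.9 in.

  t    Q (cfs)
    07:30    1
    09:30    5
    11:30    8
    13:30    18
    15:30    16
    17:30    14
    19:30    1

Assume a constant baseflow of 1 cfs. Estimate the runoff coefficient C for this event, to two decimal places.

ΣQ_DR = 56.00 cfs; V = ΣQ_DR·Δt = 4.032 × 10^5 ft³.
Runoff depth d = V / A = 2.355 in.
C = d / P = 2.355 / 10.9 = 0.22.

C ≈ 0.22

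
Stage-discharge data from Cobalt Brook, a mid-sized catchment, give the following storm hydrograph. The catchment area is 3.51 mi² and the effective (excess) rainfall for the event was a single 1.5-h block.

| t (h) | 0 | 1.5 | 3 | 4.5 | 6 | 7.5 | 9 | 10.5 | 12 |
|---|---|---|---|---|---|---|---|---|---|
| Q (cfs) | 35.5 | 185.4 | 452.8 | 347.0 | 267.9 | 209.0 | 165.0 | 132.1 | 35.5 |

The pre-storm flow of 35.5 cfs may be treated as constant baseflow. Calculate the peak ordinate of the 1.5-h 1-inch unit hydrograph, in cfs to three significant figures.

Direct runoff: 0.0, 149.9, 417.3, 311.5, 232.4, 173.5, 129.5, 96.6, 0.0 cfs; ΣQ_DR = 1511 cfs, peak = 417.3 cfs.
Runoff depth d = ΣQ_DR·Δt / A = 1511 × 5400 / (3.51 mi²) = 1.000 in.
The 1-inch UH is the DRH scaled by (1 in)/d, so U_p = 417.3 × 1/1.000 = 417 cfs.

U_p ≈ 417 cfs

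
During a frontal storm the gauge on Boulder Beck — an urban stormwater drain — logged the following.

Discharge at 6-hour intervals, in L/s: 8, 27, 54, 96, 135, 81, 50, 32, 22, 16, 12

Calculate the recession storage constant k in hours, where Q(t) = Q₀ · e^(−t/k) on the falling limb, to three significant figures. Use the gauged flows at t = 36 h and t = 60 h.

On the falling limb, Q drops from 50 to 12 L/s between t = 36 h and t = 60 h (Δt = 24 h).
k = −Δt / ln(Q₂/Q₁) = −24 / ln(12/50) = 16.8 h.

k ≈ 16.8 h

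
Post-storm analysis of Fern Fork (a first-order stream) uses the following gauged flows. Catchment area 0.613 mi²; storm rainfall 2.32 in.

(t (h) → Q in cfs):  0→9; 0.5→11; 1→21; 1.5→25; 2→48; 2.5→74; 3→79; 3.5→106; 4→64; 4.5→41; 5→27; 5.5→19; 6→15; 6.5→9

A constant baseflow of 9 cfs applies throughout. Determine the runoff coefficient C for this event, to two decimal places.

ΣQ_DR = 422.0 cfs; V = ΣQ_DR·Δt = 7.596 × 10^5 ft³.
Runoff depth d = V / A = 0.5334 in.
C = d / P = 0.5334 / 2.32 = 0.23.

C ≈ 0.23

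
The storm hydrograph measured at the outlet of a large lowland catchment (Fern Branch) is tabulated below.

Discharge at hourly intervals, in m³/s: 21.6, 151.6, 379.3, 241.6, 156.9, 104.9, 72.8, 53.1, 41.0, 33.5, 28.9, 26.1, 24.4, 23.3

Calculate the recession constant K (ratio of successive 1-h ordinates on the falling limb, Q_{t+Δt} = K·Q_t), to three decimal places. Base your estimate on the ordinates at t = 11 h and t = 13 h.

Using the recession-limb readings at t = 11 h and t = 13 h: Q falls from 26.1 to 23.3 m³/s over 2 intervals.
K = (Q₂/Q₁)^(1/2) = (23.3/26.1)^(1/2) = 0.945.

K ≈ 0.945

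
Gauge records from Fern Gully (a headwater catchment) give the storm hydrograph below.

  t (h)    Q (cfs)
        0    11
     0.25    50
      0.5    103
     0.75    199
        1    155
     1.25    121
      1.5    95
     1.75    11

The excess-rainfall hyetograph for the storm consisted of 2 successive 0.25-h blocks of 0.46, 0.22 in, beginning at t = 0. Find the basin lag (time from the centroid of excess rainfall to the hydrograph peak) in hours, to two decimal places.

Centroid of excess rainfall: t_c = Σ P_i·t̄_i / ΣP_i = 0.2059 h (block centres at 0.125, 0.375 h).
Hydrograph peak occurs at t = 0.75 h, so basin lag t_L = 0.75 − 0.2059 = 0.54 h.

t_L ≈ 0.54 h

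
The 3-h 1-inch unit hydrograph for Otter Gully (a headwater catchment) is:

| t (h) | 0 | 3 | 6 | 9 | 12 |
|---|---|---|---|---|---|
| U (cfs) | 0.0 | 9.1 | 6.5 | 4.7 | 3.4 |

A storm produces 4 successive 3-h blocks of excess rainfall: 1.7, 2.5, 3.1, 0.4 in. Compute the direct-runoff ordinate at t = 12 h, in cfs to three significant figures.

By discrete convolution, Q_j = Σ (P_i / 1 in) · U_{j−i}.
At t = 12 h (j=4): Q = (1.7/1)·3.4 + (2.5/1)·4.7 + (3.1/1)·6.5 + (0.4/1)·9.1 = 41.3 cfs.

Q ≈ 41.3 cfs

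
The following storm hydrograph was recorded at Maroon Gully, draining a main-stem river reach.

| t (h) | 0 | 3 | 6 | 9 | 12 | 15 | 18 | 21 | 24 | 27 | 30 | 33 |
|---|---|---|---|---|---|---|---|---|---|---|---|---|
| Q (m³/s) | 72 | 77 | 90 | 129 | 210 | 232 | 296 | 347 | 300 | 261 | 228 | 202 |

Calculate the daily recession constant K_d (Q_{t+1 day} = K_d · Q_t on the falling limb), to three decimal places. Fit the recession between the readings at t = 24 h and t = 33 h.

Between t = 24 h and t = 33 h the flow falls from 300 to 202 m³/s over 3×3 h = 9 h.
Per-interval ratio K = (202/300)^(1/3) = 0.8765; K_d = K^(24/3) = 0.348.

K_d ≈ 0.348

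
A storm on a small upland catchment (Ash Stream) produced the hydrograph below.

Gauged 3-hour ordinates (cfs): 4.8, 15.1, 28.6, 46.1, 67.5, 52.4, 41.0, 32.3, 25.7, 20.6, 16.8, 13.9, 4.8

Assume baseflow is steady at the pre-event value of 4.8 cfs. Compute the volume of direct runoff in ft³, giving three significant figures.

Direct-runoff ordinates (Q − Q_b): 0.0, 10.3, 23.8, 41.3, 62.7, 47.6, 36.2, 27.5, 20.9, 15.8, 12.0, 9.1, 0.0 cfs.
ΣQ_DR = 307.2 cfs.
With Δt = 3 h = 10800 s, V = ΣQ_DR · Δt = 307.2 × 10800 = 3.32 × 10^6 ft³.

V ≈ 3.32 × 10^6 ft³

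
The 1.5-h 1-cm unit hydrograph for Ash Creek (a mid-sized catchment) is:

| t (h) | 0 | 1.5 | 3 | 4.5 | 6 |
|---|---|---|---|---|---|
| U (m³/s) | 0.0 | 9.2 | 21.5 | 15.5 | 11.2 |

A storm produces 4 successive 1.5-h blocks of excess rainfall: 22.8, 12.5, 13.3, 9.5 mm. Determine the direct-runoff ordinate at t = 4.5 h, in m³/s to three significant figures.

Q ≈ 74.5 m³/s

By discrete convolution, Q_j = Σ (P_i / 10 mm) · U_{j−i}.
At t = 4.5 h (j=3): Q = (22.8/10)·15.5 + (12.5/10)·21.5 + (13.3/10)·9.2 + (9.5/10)·0.0 = 74.5 m³/s.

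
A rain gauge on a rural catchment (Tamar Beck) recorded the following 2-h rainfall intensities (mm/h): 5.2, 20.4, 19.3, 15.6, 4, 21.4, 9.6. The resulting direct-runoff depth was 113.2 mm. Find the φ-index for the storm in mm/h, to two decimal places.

φ ≈ 5.94 mm/h

Only the 5 blocks with intensity above φ contribute runoff: 20.4, 19.3, 15.6, 21.4, 9.6 mm/h.
Σ(I−φ)·Δt = d  ⇒  (20.4+19.3+15.6+21.4+9.6 − 5φ)·2 = 113.2
φ = (86.30 − 113.2/2) / 5 = 5.94 mm/h.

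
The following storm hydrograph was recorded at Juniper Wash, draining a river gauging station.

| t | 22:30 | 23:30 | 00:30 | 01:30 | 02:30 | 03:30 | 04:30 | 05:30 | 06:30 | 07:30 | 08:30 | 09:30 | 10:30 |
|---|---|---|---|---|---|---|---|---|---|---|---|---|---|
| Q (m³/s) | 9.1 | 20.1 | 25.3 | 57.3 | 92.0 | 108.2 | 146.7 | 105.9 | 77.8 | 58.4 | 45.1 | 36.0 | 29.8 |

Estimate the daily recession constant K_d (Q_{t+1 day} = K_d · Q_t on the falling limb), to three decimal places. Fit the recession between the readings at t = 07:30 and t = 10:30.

Between t = 07:30 and t = 10:30 the flow falls from 58.4 to 29.8 m³/s over 3×1 h = 3 h.
Per-interval ratio K = (29.8/58.4)^(1/3) = 0.7991; K_d = K^(24/1) = 0.005.

K_d ≈ 0.005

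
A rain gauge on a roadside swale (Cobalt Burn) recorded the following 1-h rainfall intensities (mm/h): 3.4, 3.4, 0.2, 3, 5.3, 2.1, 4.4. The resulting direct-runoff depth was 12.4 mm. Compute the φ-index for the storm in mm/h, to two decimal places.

φ ≈ 1.53 mm/h

Only the 6 blocks with intensity above φ contribute runoff: 3.4, 3.4, 3, 5.3, 2.1, 4.4 mm/h.
Σ(I−φ)·Δt = d  ⇒  (3.4+3.4+3+5.3+2.1+4.4 − 6φ)·1 = 12.4
φ = (21.60 − 12.4/1) / 6 = 1.53 mm/h.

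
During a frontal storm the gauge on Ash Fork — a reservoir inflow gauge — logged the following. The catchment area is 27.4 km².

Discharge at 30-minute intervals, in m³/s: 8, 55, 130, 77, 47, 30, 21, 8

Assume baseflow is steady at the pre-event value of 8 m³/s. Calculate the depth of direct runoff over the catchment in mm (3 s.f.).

Direct runoff: 0.0, 47.0, 122.0, 69.0, 39.0, 22.0, 13.0, 0.0 m³/s; ΣQ_DR = 312.0 m³/s.
V = ΣQ_DR · Δt = 312.0 × 1800 s = 5.616 × 10^5 m³.
Over A = 27.4 km², depth = V / A = 20.5 mm.

d ≈ 20.5 mm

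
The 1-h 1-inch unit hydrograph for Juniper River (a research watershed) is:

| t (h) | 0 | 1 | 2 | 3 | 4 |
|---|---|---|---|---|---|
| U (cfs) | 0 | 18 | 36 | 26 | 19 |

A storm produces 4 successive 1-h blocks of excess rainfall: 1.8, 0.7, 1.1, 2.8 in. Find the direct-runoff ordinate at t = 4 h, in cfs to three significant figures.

Q ≈ 142 cfs

By discrete convolution, Q_j = Σ (P_i / 1 in) · U_{j−i}.
At t = 4 h (j=4): Q = (1.8/1)·19 + (0.7/1)·26 + (1.1/1)·36 + (2.8/1)·18 = 142 cfs.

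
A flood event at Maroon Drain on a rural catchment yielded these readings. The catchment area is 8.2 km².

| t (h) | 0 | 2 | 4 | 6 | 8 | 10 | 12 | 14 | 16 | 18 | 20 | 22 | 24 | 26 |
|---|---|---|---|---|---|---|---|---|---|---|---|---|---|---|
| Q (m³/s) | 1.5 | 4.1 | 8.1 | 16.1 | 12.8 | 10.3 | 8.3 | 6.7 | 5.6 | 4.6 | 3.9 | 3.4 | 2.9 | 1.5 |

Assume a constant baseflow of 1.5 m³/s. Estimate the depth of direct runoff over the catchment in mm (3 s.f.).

d ≈ 60.4 mm

Direct runoff: 0.0, 2.6, 6.6, 14.6, 11.3, 8.8, 6.8, 5.2, 4.1, 3.1, 2.4, 1.9, 1.4, 0.0 m³/s; ΣQ_DR = 68.80 m³/s.
V = ΣQ_DR · Δt = 68.80 × 7200 s = 4.954 × 10^5 m³.
Over A = 8.2 km², depth = V / A = 60.4 mm.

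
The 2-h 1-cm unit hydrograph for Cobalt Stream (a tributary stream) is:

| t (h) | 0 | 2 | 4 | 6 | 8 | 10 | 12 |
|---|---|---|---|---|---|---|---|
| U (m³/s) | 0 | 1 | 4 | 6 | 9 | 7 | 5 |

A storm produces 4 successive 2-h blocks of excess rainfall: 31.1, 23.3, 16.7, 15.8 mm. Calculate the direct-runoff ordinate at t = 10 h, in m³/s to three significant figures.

By discrete convolution, Q_j = Σ (P_i / 10 mm) · U_{j−i}.
At t = 10 h (j=5): Q = (31.1/10)·7 + (23.3/10)·9 + (16.7/10)·6 + (15.8/10)·4 = 59.1 m³/s.

Q ≈ 59.1 m³/s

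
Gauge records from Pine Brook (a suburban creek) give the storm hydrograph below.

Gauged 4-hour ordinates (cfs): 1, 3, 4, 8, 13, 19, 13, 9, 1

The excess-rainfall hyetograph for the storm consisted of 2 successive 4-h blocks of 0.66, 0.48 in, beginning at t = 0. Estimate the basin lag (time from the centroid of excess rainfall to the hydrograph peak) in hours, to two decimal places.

Centroid of excess rainfall: t_c = Σ P_i·t̄_i / ΣP_i = 3.6842 h (block centres at 2, 6 h).
Hydrograph peak occurs at t = 20 h, so basin lag t_L = 20 − 3.6842 = 16.32 h.

t_L ≈ 16.32 h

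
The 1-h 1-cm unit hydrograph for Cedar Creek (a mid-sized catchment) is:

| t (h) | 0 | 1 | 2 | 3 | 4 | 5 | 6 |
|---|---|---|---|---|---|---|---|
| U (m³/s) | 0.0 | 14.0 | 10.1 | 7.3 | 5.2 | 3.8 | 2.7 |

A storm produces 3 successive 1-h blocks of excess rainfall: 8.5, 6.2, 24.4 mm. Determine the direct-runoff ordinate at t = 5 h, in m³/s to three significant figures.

Q ≈ 24.3 m³/s

By discrete convolution, Q_j = Σ (P_i / 10 mm) · U_{j−i}.
At t = 5 h (j=5): Q = (8.5/10)·3.8 + (6.2/10)·5.2 + (24.4/10)·7.3 = 24.3 m³/s.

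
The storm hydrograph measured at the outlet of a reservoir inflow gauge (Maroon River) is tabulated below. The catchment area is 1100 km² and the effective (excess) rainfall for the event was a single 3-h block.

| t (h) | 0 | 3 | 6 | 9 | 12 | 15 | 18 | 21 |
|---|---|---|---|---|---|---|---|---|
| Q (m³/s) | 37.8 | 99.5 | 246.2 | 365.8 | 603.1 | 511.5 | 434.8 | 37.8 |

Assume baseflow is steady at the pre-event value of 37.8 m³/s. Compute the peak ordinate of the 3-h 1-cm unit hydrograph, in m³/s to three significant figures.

U_p ≈ 283 m³/s

Direct runoff: 0.0, 61.7, 208.4, 328.0, 565.3, 473.7, 397.0, 0.0 m³/s; ΣQ_DR = 2034 m³/s, peak = 565.3 m³/s.
Runoff depth d = ΣQ_DR·Δt / A = 2034 × 10800 / (1100 km²) = 19.97 mm.
The 1-cm UH is the DRH scaled by (10 mm)/d, so U_p = 565.3 × 10/19.97 = 283 m³/s.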